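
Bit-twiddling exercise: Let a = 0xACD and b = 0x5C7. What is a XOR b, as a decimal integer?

3850

0xACD = 101011001101
0x5C7 = 010111000111
XOR → 111100001010 = 3850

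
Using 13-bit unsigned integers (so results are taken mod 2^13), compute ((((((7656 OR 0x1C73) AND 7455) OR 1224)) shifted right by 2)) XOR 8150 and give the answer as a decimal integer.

7656 = 1110111101000
0x1C73 = 1110001110011
→ OR → 1110111111011 = 7675
7455 = 1110100011111
→ AND → 1110100011011 = 7451
1224 = 0010011001000
→ OR → 1110111011011 = 7643
→ shifted right by 2 → 0011101110110 = 1910
8150 = 1111111010110
→ XOR → 1100010100000 = 6304

6304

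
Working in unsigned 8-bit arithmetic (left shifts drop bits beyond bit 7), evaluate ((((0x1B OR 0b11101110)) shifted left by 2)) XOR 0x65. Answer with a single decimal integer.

0x1B = 00011011
0b11101110 = 11101110
→ OR → 11111111 = 255
→ shifted left by 2 (mod 2^8) → 11111100 = 252
0x65 = 01100101
→ XOR → 10011001 = 153

153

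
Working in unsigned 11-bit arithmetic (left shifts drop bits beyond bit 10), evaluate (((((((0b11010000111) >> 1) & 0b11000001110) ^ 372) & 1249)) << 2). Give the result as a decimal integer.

0b11010000111 = 11010000111
→ >> 1 → 01101000011 = 835
0b11000001110 = 11000001110
→ & → 01000000010 = 514
372 = 00101110100
→ ^ → 01101110110 = 886
1249 = 10011100001
→ & → 00001100000 = 96
→ << 2 (mod 2^11) → 00110000000 = 384

384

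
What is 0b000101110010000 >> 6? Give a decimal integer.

46

x = 101110010000
shift right by 6 → 000000101110 = 46
(equivalently, floor(2960 / 64))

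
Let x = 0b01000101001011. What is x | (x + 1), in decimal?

4431

x = 1000101001011 = 4427
x + 1 = 1000101001100
OR    = 1000101001111 = 4431
(x | (x + 1) sets the lowest cleared bit.)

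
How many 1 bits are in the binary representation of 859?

7

859 = 1101011011
Count the 1s: 1 + 1 + 1 + 1 + 1 + 1 + 1 = 7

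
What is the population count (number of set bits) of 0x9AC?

6

0x9AC = 100110101100
Count the 1s: 1 + 1 + 1 + 1 + 1 + 1 = 6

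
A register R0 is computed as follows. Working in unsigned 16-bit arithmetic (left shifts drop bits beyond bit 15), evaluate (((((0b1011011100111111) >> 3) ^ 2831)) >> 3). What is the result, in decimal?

957

0b1011011100111111 = 1011011100111111
→ >> 3 → 0001011011100111 = 5863
2831 = 0000101100001111
→ ^ → 0001110111101000 = 7656
→ >> 3 → 0000001110111101 = 957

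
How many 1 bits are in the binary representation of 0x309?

0x309 = 1100001001
Count the 1s: 1 + 1 + 1 + 1 = 4

4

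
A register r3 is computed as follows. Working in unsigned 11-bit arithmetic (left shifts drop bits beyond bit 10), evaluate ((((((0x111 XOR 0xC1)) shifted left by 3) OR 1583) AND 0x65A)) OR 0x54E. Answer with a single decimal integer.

0x111 = 00100010001
0xC1 = 00011000001
→ XOR → 00111010000 = 464
→ shifted left by 3 (mod 2^11) → 11010000000 = 1664
1583 = 11000101111
→ OR → 11010101111 = 1711
0x65A = 11001011010
→ AND → 11000001010 = 1546
0x54E = 10101001110
→ OR → 11101001110 = 1870

1870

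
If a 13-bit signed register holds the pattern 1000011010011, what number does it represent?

-3885

pattern = 1000011010011 (MSB is 1 ⇒ negative)
Invert: 0111100101100, add 1 → 0111100101101 = 3885, so the value is -3885.
(Equivalently: 4307 - 2^13 = 4307 - 8192 = -3885.)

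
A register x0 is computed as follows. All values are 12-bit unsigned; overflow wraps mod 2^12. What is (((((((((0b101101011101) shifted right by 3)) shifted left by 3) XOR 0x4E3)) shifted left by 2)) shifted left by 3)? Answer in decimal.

1888

0b101101011101 = 101101011101
→ shifted right by 3 → 000101101011 = 363
→ shifted left by 3 (mod 2^12) → 101101011000 = 2904
0x4E3 = 010011100011
→ XOR → 111110111011 = 4027
→ shifted left by 2 (mod 2^12) → 111011101100 = 3820
→ shifted left by 3 (mod 2^12) → 011101100000 = 1888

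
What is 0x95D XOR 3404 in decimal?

1041

0x95D = 100101011101
3404 = 110101001100
XOR → 010000010001 = 1041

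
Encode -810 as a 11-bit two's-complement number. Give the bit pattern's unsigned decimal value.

810 in 11 bits: 01100101010
Invert: 10011010101
Add 1:  10011010110 = 1238
(Check: 2^11 - 810 = 2048 - 810 = 1238.)

1238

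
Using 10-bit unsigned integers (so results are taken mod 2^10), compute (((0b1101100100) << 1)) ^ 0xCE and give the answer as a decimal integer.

518

0b1101100100 = 1101100100
→ << 1 (mod 2^10) → 1011001000 = 712
0xCE = 0011001110
→ ^ → 1000000110 = 518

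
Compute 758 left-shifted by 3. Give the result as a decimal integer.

6064

758 = 0001011110110
shift left by 3 → 1011110110000 = 6064
(equivalently, 758 × 2^3 = 758 × 8)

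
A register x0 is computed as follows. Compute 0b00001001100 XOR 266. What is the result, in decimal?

a = 001001100
266 = 100001010
XOR → 101000110 = 326

326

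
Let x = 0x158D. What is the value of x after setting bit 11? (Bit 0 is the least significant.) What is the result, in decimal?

x = 1010110001101
bit 11 is currently 0; set it via x | (1 << 11) = x | 2048
→ 1110110001101 = 7565

7565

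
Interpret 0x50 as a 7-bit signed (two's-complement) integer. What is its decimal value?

pattern = 1010000 (MSB is 1 ⇒ negative)
Invert: 0101111, add 1 → 0110000 = 48, so the value is -48.
(Equivalently: 80 - 2^7 = 80 - 128 = -48.)

-48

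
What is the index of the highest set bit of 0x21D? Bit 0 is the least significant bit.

9

0x21D = 1000011101
The topmost 1 is at position 9 (since 2^9 = 512 ≤ 541 < 1024).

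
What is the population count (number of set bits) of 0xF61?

0xF61 = 111101100001
Count the 1s: 1 + 1 + 1 + 1 + 1 + 1 + 1 = 7

7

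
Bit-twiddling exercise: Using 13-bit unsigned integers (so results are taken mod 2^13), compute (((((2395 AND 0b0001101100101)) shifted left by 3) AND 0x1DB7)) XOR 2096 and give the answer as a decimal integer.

2395 = 0100101011011
0b0001101100101 = 0001101100101
→ AND → 0000101000001 = 321
→ shifted left by 3 (mod 2^13) → 0101000001000 = 2568
0x1DB7 = 1110110110111
→ AND → 0100000000000 = 2048
2096 = 0100000110000
→ XOR → 0000000110000 = 48

48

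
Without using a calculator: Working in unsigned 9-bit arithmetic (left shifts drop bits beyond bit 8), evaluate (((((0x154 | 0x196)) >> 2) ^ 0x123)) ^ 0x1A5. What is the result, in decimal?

0x154 = 101010100
0x196 = 110010110
→ | → 111010110 = 470
→ >> 2 → 001110101 = 117
0x123 = 100100011
→ ^ → 101010110 = 342
0x1A5 = 110100101
→ ^ → 011110011 = 243

243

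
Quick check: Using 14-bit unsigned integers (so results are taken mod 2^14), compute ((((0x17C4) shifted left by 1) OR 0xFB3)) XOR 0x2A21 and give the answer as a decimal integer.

1434

0x17C4 = 01011111000100
→ shifted left by 1 (mod 2^14) → 10111110001000 = 12168
0xFB3 = 00111110110011
→ OR → 10111110111011 = 12219
0x2A21 = 10101000100001
→ XOR → 00010110011010 = 1434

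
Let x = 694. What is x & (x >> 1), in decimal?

18

x = 1010110110 = 694
x>>1 = 0101011011
AND  = 0000010010 = 18
(x & (x >> 1) has a 1 wherever x has two consecutive 1 bits.)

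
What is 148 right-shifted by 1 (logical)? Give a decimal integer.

74

148 = 10010100
shift right by 1 → 01001010 = 74
(equivalently, floor(148 / 2))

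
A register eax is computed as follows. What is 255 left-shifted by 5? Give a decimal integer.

8160

255 = 0000011111111
shift left by 5 → 1111111100000 = 8160
(equivalently, 255 × 2^5 = 255 × 32)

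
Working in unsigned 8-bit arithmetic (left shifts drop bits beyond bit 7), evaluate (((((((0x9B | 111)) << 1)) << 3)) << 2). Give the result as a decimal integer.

192

0x9B = 10011011
111 = 01101111
→ | → 11111111 = 255
→ << 1 (mod 2^8) → 11111110 = 254
→ << 3 (mod 2^8) → 11110000 = 240
→ << 2 (mod 2^8) → 11000000 = 192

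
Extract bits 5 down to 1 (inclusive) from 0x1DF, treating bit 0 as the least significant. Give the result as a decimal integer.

15

v = 111011111
Shift right by 1: 11101111
Mask low 5 bits: 01111 = 15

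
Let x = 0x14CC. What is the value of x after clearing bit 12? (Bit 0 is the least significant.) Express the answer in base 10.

x = 1010011001100
bit 12 is currently 1; clear it via x & ~(1 << 12) = x & ~4096
→ 0010011001100 = 1228

1228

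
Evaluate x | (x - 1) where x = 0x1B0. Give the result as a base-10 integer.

x = 110110000 = 432
x - 1 = 110101111
OR    = 110111111 = 447
(x | (x - 1) sets all bits below the lowest set bit.)

447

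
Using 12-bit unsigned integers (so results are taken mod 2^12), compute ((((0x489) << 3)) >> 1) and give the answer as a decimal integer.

0x489 = 010010001001
→ << 3 (mod 2^12) → 010001001000 = 1096
→ >> 1 → 001000100100 = 548

548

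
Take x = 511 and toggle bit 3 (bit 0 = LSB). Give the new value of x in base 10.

503

x = 00111111111
bit 3 is currently 1; toggle it via x ^ (1 << 3) = x ^ 8
→ 00111110111 = 503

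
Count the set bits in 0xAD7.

8

0xAD7 = 101011010111
Count the 1s: 1 + 1 + 1 + 1 + 1 + 1 + 1 + 1 = 8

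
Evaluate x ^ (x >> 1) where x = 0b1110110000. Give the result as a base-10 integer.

x = 1110110000 = 944
x>>1 = 0111011000
XOR  = 1001101000 = 616
(x ^ (x >> 1) gives the standard binary-reflected Gray code of x.)

616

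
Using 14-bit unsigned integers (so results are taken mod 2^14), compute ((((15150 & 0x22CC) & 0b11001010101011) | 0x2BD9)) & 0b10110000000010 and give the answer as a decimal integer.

10240

15150 = 11101100101110
0x22CC = 10001011001100
→ & → 10001000001100 = 8716
0b11001010101011 = 11001010101011
→ & → 10001000001000 = 8712
0x2BD9 = 10101111011001
→ | → 10101111011001 = 11225
0b10110000000010 = 10110000000010
→ & → 10100000000000 = 10240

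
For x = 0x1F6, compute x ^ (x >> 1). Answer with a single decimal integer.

x = 111110110 = 502
x>>1 = 011111011
XOR  = 100001101 = 269
(x ^ (x >> 1) gives the standard binary-reflected Gray code of x.)

269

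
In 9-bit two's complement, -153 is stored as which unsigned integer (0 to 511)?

359

153 in 9 bits: 010011001
Invert: 101100110
Add 1:  101100111 = 359
(Check: 2^9 - 153 = 512 - 153 = 359.)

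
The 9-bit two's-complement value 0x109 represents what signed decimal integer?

pattern = 100001001 (MSB is 1 ⇒ negative)
Invert: 011110110, add 1 → 011110111 = 247, so the value is -247.
(Equivalently: 265 - 2^9 = 265 - 512 = -247.)

-247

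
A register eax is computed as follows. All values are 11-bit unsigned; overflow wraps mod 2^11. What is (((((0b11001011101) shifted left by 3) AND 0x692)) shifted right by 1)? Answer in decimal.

0b11001011101 = 11001011101
→ shifted left by 3 (mod 2^11) → 01011101000 = 744
0x692 = 11010010010
→ AND → 01010000000 = 640
→ shifted right by 1 → 00101000000 = 320

320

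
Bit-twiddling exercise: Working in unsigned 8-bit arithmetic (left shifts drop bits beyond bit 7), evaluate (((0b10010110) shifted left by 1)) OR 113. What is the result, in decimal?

125

0b10010110 = 10010110
→ shifted left by 1 (mod 2^8) → 00101100 = 44
113 = 01110001
→ OR → 01111101 = 125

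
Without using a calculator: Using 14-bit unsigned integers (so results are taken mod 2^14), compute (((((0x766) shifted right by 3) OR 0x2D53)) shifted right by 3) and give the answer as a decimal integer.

1471

0x766 = 00011101100110
→ shifted right by 3 → 00000011101100 = 236
0x2D53 = 10110101010011
→ OR → 10110111111111 = 11775
→ shifted right by 3 → 00010110111111 = 1471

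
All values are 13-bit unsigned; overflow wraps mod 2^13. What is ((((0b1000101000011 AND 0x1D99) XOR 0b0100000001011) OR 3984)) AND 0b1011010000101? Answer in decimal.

0b1000101000011 = 1000101000011
0x1D99 = 1110110011001
→ AND → 1000100000001 = 4353
0b0100000001011 = 0100000001011
→ XOR → 1100100001010 = 6410
3984 = 0111110010000
→ OR → 1111110011010 = 8090
0b1011010000101 = 1011010000101
→ AND → 1011010000000 = 5760

5760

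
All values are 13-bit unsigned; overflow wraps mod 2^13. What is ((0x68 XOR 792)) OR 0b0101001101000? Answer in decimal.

2936

0x68 = 0000001101000
792 = 0001100011000
→ XOR → 0001101110000 = 880
0b0101001101000 = 0101001101000
→ OR → 0101101111000 = 2936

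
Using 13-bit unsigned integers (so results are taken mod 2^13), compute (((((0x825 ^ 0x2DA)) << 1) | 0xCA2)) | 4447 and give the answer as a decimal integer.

7679

0x825 = 0100000100101
0x2DA = 0001011011010
→ ^ → 0101011111111 = 2815
→ << 1 (mod 2^13) → 1010111111110 = 5630
0xCA2 = 0110010100010
→ | → 1110111111110 = 7678
4447 = 1000101011111
→ | → 1110111111111 = 7679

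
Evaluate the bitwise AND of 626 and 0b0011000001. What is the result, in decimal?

626 = 1001110010
b = 0011000001
AND → 0001000000 = 64

64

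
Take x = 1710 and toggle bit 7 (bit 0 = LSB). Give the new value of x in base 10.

x = 11010101110
bit 7 is currently 1; toggle it via x ^ (1 << 7) = x ^ 128
→ 11000101110 = 1582

1582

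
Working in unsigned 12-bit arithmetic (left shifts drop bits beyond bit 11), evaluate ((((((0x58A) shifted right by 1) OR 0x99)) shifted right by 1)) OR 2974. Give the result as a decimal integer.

3070

0x58A = 010110001010
→ shifted right by 1 → 001011000101 = 709
0x99 = 000010011001
→ OR → 001011011101 = 733
→ shifted right by 1 → 000101101110 = 366
2974 = 101110011110
→ OR → 101111111110 = 3070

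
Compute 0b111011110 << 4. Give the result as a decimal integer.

7648

x = 0000111011110
shift left by 4 → 1110111100000 = 7648
(equivalently, 478 × 2^4 = 478 × 16)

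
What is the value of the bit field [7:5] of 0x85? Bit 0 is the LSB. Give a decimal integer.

4

v = 010000101
Shift right by 5: 0100
Mask low 3 bits: 100 = 4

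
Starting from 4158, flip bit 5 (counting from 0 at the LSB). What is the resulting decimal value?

x = 1000000111110
bit 5 is currently 1; toggle it via x ^ (1 << 5) = x ^ 32
→ 1000000011110 = 4126

4126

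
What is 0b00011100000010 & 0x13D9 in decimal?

768

a = 0011100000010
0x13D9 = 1001111011001
AND → 0001100000000 = 768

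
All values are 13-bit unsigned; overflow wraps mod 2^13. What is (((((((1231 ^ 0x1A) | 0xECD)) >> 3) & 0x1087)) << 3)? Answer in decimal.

1048

1231 = 0010011001111
0x1A = 0000000011010
→ ^ → 0010011010101 = 1237
0xECD = 0111011001101
→ | → 0111011011101 = 3805
→ >> 3 → 0000111011011 = 475
0x1087 = 1000010000111
→ & → 0000010000011 = 131
→ << 3 (mod 2^13) → 0010000011000 = 1048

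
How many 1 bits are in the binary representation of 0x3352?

7

0x3352 = 11001101010010
Count the 1s: 1 + 1 + 1 + 1 + 1 + 1 + 1 = 7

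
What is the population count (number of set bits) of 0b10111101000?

6

n = 10111101000
Count the 1s: 1 + 1 + 1 + 1 + 1 + 1 = 6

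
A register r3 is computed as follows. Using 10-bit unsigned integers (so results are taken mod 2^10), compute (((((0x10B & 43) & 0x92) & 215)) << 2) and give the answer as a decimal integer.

8

0x10B = 0100001011
43 = 0000101011
→ & → 0000001011 = 11
0x92 = 0010010010
→ & → 0000000010 = 2
215 = 0011010111
→ & → 0000000010 = 2
→ << 2 (mod 2^10) → 0000001000 = 8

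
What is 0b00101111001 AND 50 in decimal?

48

a = 101111001
50 = 000110010
AND → 000110000 = 48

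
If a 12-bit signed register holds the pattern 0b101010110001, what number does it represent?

pattern = 101010110001 (MSB is 1 ⇒ negative)
Invert: 010101001110, add 1 → 010101001111 = 1359, so the value is -1359.
(Equivalently: 2737 - 2^12 = 2737 - 4096 = -1359.)

-1359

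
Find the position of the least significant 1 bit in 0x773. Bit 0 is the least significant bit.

0x773 = 11101110011
Trailing zeros: 0, so the lowest set bit is bit 0 (value 1).

0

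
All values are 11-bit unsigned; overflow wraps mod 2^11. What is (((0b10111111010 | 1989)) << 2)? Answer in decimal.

0b10111111010 = 10111111010
1989 = 11111000101
→ | → 11111111111 = 2047
→ << 2 (mod 2^11) → 11111111100 = 2044

2044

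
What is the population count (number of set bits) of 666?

5

666 = 1010011010
Count the 1s: 1 + 1 + 1 + 1 + 1 = 5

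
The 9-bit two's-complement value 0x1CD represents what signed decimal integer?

pattern = 111001101 (MSB is 1 ⇒ negative)
Invert: 000110010, add 1 → 000110011 = 51, so the value is -51.
(Equivalently: 461 - 2^9 = 461 - 512 = -51.)

-51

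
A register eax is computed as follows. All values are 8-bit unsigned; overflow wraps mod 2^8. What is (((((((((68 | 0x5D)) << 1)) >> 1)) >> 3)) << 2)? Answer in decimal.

44

68 = 01000100
0x5D = 01011101
→ | → 01011101 = 93
→ << 1 (mod 2^8) → 10111010 = 186
→ >> 1 → 01011101 = 93
→ >> 3 → 00001011 = 11
→ << 2 (mod 2^8) → 00101100 = 44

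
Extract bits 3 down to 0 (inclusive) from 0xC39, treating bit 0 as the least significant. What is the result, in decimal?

v = 110000111001
Shift right by 0: 110000111001
Mask low 4 bits: 1001 = 9

9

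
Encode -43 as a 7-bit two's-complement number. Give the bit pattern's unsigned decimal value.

43 in 7 bits: 0101011
Invert: 1010100
Add 1:  1010101 = 85
(Check: 2^7 - 43 = 128 - 43 = 85.)

85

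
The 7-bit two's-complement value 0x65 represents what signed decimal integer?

pattern = 1100101 (MSB is 1 ⇒ negative)
Invert: 0011010, add 1 → 0011011 = 27, so the value is -27.
(Equivalently: 101 - 2^7 = 101 - 128 = -27.)

-27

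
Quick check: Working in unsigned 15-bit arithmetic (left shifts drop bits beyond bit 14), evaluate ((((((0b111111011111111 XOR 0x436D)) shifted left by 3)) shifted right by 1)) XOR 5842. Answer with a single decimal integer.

8346

0b111111011111111 = 111111011111111
0x436D = 100001101101101
→ XOR → 011110110010010 = 15762
→ shifted left by 3 (mod 2^15) → 110110010010000 = 27792
→ shifted right by 1 → 011011001001000 = 13896
5842 = 001011011010010
→ XOR → 010000010011010 = 8346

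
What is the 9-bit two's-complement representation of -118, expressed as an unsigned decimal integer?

394

118 in 9 bits: 001110110
Invert: 110001001
Add 1:  110001010 = 394
(Check: 2^9 - 118 = 512 - 118 = 394.)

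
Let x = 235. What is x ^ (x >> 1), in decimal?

158

x = 11101011 = 235
x>>1 = 01110101
XOR  = 10011110 = 158
(x ^ (x >> 1) gives the standard binary-reflected Gray code of x.)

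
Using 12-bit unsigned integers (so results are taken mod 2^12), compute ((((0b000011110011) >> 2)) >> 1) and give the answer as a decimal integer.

30

0b000011110011 = 000011110011
→ >> 2 → 000000111100 = 60
→ >> 1 → 000000011110 = 30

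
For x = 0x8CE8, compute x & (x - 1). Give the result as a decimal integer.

36064

x = 1000110011101000 = 36072
x - 1 = 1000110011100111
AND   = 1000110011100000 = 36064
(x & (x - 1) clears the lowest set bit of x.)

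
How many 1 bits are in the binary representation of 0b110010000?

n = 110010000
Count the 1s: 1 + 1 + 1 = 3

3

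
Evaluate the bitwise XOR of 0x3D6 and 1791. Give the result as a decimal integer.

1321

0x3D6 = 01111010110
1791 = 11011111111
XOR → 10100101001 = 1321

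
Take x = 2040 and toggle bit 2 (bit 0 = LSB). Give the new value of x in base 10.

2044

x = 11111111000
bit 2 is currently 0; toggle it via x ^ (1 << 2) = x ^ 4
→ 11111111100 = 2044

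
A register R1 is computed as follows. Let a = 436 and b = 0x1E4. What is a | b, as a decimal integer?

436 = 110110100
0x1E4 = 111100100
 OR → 111110100 = 500

500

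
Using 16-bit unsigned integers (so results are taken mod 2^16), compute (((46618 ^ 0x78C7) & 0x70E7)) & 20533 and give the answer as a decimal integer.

16389

46618 = 1011011000011010
0x78C7 = 0111100011000111
→ ^ → 1100111011011101 = 52957
0x70E7 = 0111000011100111
→ & → 0100000011000101 = 16581
20533 = 0101000000110101
→ & → 0100000000000101 = 16389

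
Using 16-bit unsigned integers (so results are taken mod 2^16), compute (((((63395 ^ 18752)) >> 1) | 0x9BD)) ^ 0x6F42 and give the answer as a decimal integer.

63395 = 1111011110100011
18752 = 0100100101000000
→ ^ → 1011111011100011 = 48867
→ >> 1 → 0101111101110001 = 24433
0x9BD = 0000100110111101
→ | → 0101111111111101 = 24573
0x6F42 = 0110111101000010
→ ^ → 0011000010111111 = 12479

12479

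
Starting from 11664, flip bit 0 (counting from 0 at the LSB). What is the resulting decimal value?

x = 10110110010000
bit 0 is currently 0; toggle it via x ^ (1 << 0) = x ^ 1
→ 10110110010001 = 11665

11665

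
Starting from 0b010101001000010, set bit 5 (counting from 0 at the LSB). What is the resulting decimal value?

10850

x = 010101001000010
bit 5 is currently 0; set it via x | (1 << 5) = x | 32
→ 010101001100010 = 10850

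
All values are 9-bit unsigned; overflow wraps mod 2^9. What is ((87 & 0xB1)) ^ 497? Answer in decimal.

87 = 001010111
0xB1 = 010110001
→ & → 000010001 = 17
497 = 111110001
→ ^ → 111100000 = 480

480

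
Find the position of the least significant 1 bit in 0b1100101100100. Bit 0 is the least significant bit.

0b1100101100100 = 1100101100100
Trailing zeros: 2, so the lowest set bit is bit 2 (value 4).

2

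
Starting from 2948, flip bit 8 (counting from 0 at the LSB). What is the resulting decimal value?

x = 0101110000100
bit 8 is currently 1; toggle it via x ^ (1 << 8) = x ^ 256
→ 0101010000100 = 2692

2692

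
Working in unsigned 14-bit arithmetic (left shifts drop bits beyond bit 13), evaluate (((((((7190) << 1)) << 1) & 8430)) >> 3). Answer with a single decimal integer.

7190 = 01110000010110
→ << 1 (mod 2^14) → 11100000101100 = 14380
→ << 1 (mod 2^14) → 11000001011000 = 12376
8430 = 10000011101110
→ & → 10000001001000 = 8264
→ >> 3 → 00010000001001 = 1033

1033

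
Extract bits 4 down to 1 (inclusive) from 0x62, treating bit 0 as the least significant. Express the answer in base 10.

v = 01100010
Shift right by 1: 0110001
Mask low 4 bits: 0001 = 1

1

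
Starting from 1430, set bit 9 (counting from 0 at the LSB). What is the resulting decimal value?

1942

x = 10110010110
bit 9 is currently 0; set it via x | (1 << 9) = x | 512
→ 11110010110 = 1942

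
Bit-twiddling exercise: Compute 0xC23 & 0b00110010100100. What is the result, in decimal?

0xC23 = 110000100011
b = 110010100100
AND → 110000100000 = 3104

3104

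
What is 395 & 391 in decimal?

395 = 110001011
391 = 110000111
AND → 110000011 = 387

387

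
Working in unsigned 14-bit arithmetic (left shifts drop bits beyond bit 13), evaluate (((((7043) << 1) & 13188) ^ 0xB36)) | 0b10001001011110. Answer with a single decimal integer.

7043 = 01101110000011
→ << 1 (mod 2^14) → 11011100000110 = 14086
13188 = 11001110000100
→ & → 11001100000100 = 13060
0xB36 = 00101100110110
→ ^ → 11100000110010 = 14386
0b10001001011110 = 10001001011110
→ | → 11101001111110 = 14974

14974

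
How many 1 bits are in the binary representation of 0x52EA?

0x52EA = 101001011101010
Count the 1s: 1 + 1 + 1 + 1 + 1 + 1 + 1 + 1 = 8

8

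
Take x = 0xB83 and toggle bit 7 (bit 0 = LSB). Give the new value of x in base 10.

x = 101110000011
bit 7 is currently 1; toggle it via x ^ (1 << 7) = x ^ 128
→ 101100000011 = 2819

2819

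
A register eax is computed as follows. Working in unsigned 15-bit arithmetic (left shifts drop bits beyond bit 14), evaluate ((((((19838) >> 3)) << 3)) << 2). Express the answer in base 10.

13792

19838 = 100110101111110
→ >> 3 → 000100110101111 = 2479
→ << 3 (mod 2^15) → 100110101111000 = 19832
→ << 2 (mod 2^15) → 011010111100000 = 13792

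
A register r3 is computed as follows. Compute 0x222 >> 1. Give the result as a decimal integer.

273

0x222 = 1000100010
shift right by 1 → 0100010001 = 273
(equivalently, floor(546 / 2))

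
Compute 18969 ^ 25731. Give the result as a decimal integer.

11930

18969 = 100101000011001
25731 = 110010010000011
XOR → 010111010011010 = 11930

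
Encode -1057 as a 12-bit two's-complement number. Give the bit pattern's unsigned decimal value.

3039

1057 in 12 bits: 010000100001
Invert: 101111011110
Add 1:  101111011111 = 3039
(Check: 2^12 - 1057 = 4096 - 1057 = 3039.)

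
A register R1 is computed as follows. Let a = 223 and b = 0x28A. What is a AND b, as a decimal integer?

138

223 = 0011011111
0x28A = 1010001010
AND → 0010001010 = 138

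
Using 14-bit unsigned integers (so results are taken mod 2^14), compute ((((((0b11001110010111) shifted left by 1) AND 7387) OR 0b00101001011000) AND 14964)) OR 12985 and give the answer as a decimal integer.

15097

0b11001110010111 = 11001110010111
→ shifted left by 1 (mod 2^14) → 10011100101110 = 10030
7387 = 01110011011011
→ AND → 00010000001010 = 1034
0b00101001011000 = 00101001011000
→ OR → 00111001011010 = 3674
14964 = 11101001110100
→ AND → 00101001010000 = 2640
12985 = 11001010111001
→ OR → 11101011111001 = 15097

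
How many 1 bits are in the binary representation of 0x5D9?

0x5D9 = 10111011001
Count the 1s: 1 + 1 + 1 + 1 + 1 + 1 + 1 = 7

7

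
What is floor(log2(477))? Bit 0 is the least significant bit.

477 = 111011101
The topmost 1 is at position 8 (since 2^8 = 256 ≤ 477 < 512).

8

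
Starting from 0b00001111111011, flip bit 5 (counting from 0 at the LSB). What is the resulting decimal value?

987

x = 00001111111011
bit 5 is currently 1; toggle it via x ^ (1 << 5) = x ^ 32
→ 00001111011011 = 987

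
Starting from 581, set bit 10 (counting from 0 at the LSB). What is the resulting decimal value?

1605

x = 001001000101
bit 10 is currently 0; set it via x | (1 << 10) = x | 1024
→ 011001000101 = 1605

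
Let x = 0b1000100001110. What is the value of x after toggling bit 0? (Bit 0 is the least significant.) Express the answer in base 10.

4367

x = 1000100001110
bit 0 is currently 0; toggle it via x ^ (1 << 0) = x ^ 1
→ 1000100001111 = 4367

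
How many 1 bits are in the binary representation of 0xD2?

4

0xD2 = 11010010
Count the 1s: 1 + 1 + 1 + 1 = 4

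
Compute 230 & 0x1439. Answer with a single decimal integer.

32

230 = 0000011100110
0x1439 = 1010000111001
AND → 0000000100000 = 32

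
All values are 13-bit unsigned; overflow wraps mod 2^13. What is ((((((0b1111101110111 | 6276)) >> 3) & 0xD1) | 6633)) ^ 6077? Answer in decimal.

3652

0b1111101110111 = 1111101110111
6276 = 1100010000100
→ | → 1111111110111 = 8183
→ >> 3 → 0001111111110 = 1022
0xD1 = 0000011010001
→ & → 0000011010000 = 208
6633 = 1100111101001
→ | → 1100111111001 = 6649
6077 = 1011110111101
→ ^ → 0111001000100 = 3652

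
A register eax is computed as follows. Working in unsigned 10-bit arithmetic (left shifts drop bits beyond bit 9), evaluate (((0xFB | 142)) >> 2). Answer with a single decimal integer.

63

0xFB = 0011111011
142 = 0010001110
→ | → 0011111111 = 255
→ >> 2 → 0000111111 = 63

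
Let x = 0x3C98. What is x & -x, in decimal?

8

x = 11110010011000 = 15512
-x (two's complement) = …00001101101000
AND   = 00000000001000 = 8
(x & -x isolates the lowest set bit of x.)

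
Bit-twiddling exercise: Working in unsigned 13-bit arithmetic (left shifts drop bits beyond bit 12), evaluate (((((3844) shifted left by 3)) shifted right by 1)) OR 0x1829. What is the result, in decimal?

3844 = 0111100000100
→ shifted left by 3 (mod 2^13) → 1100000100000 = 6176
→ shifted right by 1 → 0110000010000 = 3088
0x1829 = 1100000101001
→ OR → 1110000111001 = 7225

7225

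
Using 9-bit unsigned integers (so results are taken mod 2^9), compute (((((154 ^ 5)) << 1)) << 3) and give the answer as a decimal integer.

154 = 010011010
5 = 000000101
→ ^ → 010011111 = 159
→ << 1 (mod 2^9) → 100111110 = 318
→ << 3 (mod 2^9) → 111110000 = 496

496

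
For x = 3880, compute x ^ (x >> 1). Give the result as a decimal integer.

x = 111100101000 = 3880
x>>1 = 011110010100
XOR  = 100010111100 = 2236
(x ^ (x >> 1) gives the standard binary-reflected Gray code of x.)

2236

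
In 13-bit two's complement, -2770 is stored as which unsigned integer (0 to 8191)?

2770 in 13 bits: 0101011010010
Invert: 1010100101101
Add 1:  1010100101110 = 5422
(Check: 2^13 - 2770 = 8192 - 2770 = 5422.)

5422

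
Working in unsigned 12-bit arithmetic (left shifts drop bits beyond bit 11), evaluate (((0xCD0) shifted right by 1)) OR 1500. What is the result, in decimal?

2044

0xCD0 = 110011010000
→ shifted right by 1 → 011001101000 = 1640
1500 = 010111011100
→ OR → 011111111100 = 2044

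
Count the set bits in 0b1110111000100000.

7

n = 1110111000100000
Count the 1s: 1 + 1 + 1 + 1 + 1 + 1 + 1 = 7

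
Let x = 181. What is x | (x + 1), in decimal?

x = 10110101 = 181
x + 1 = 10110110
OR    = 10110111 = 183
(x | (x + 1) sets the lowest cleared bit.)

183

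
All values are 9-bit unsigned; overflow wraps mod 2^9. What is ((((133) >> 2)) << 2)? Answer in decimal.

133 = 010000101
→ >> 2 → 000100001 = 33
→ << 2 (mod 2^9) → 010000100 = 132

132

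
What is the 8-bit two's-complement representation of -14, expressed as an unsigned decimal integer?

14 in 8 bits: 00001110
Invert: 11110001
Add 1:  11110010 = 242
(Check: 2^8 - 14 = 256 - 14 = 242.)

242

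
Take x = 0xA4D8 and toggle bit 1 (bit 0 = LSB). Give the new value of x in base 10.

x = 1010010011011000
bit 1 is currently 0; toggle it via x ^ (1 << 1) = x ^ 2
→ 1010010011011010 = 42202

42202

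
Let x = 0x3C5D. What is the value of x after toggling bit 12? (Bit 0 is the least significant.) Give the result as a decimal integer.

11357

x = 11110001011101
bit 12 is currently 1; toggle it via x ^ (1 << 12) = x ^ 4096
→ 10110001011101 = 11357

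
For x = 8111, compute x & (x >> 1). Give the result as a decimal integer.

x = 1111110101111 = 8111
x>>1 = 0111111010111
AND  = 0111110000111 = 3975
(x & (x >> 1) has a 1 wherever x has two consecutive 1 bits.)

3975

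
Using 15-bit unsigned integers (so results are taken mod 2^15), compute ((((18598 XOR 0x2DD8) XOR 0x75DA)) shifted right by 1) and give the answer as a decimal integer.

2130

18598 = 100100010100110
0x2DD8 = 010110111011000
→ XOR → 110010101111110 = 25982
0x75DA = 111010111011010
→ XOR → 001000010100100 = 4260
→ shifted right by 1 → 000100001010010 = 2130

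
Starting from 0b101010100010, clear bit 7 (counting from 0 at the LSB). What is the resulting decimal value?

x = 101010100010
bit 7 is currently 1; clear it via x & ~(1 << 7) = x & ~128
→ 101000100010 = 2594

2594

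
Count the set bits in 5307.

5307 = 1010010111011
Count the 1s: 1 + 1 + 1 + 1 + 1 + 1 + 1 + 1 = 8

8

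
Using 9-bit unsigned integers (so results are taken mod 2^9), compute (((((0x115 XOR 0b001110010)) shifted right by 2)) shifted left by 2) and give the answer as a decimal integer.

356

0x115 = 100010101
0b001110010 = 001110010
→ XOR → 101100111 = 359
→ shifted right by 2 → 001011001 = 89
→ shifted left by 2 (mod 2^9) → 101100100 = 356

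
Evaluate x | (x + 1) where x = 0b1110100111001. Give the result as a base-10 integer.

x = 1110100111001 = 7481
x + 1 = 1110100111010
OR    = 1110100111011 = 7483
(x | (x + 1) sets the lowest cleared bit.)

7483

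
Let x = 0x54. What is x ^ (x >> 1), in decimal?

126

x = 1010100 = 84
x>>1 = 0101010
XOR  = 1111110 = 126
(x ^ (x >> 1) gives the standard binary-reflected Gray code of x.)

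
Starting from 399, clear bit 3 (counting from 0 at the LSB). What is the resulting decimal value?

391

x = 00110001111
bit 3 is currently 1; clear it via x & ~(1 << 3) = x & ~8
→ 00110000111 = 391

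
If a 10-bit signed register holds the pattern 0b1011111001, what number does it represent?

pattern = 1011111001 (MSB is 1 ⇒ negative)
Invert: 0100000110, add 1 → 0100000111 = 263, so the value is -263.
(Equivalently: 761 - 2^10 = 761 - 1024 = -263.)

-263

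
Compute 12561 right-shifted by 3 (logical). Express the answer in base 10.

1570

12561 = 11000100010001
shift right by 3 → 00011000100010 = 1570
(equivalently, floor(12561 / 8))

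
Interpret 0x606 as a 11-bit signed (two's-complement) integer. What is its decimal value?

-506

pattern = 11000000110 (MSB is 1 ⇒ negative)
Invert: 00111111001, add 1 → 00111111010 = 506, so the value is -506.
(Equivalently: 1542 - 2^11 = 1542 - 2048 = -506.)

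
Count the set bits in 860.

6

860 = 1101011100
Count the 1s: 1 + 1 + 1 + 1 + 1 + 1 = 6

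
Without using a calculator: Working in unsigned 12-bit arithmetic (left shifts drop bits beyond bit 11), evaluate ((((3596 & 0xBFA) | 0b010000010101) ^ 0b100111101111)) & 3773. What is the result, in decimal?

3596 = 111000001100
0xBFA = 101111111010
→ & → 101000001000 = 2568
0b010000010101 = 010000010101
→ | → 111000011101 = 3613
0b100111101111 = 100111101111
→ ^ → 011111110010 = 2034
3773 = 111010111101
→ & → 011010110000 = 1712

1712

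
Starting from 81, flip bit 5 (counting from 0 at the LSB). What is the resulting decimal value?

x = 001010001
bit 5 is currently 0; toggle it via x ^ (1 << 5) = x ^ 32
→ 001110001 = 113

113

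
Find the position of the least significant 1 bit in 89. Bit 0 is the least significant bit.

89 = 1011001
Trailing zeros: 0, so the lowest set bit is bit 0 (value 1).

0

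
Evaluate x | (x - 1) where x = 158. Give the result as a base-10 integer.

x = 10011110 = 158
x - 1 = 10011101
OR    = 10011111 = 159
(x | (x - 1) sets all bits below the lowest set bit.)

159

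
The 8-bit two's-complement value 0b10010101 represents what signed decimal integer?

-107

pattern = 10010101 (MSB is 1 ⇒ negative)
Invert: 01101010, add 1 → 01101011 = 107, so the value is -107.
(Equivalently: 149 - 2^8 = 149 - 256 = -107.)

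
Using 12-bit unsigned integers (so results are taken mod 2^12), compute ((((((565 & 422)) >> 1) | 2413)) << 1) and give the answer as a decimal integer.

565 = 001000110101
422 = 000110100110
→ & → 000000100100 = 36
→ >> 1 → 000000010010 = 18
2413 = 100101101101
→ | → 100101111111 = 2431
→ << 1 (mod 2^12) → 001011111110 = 766

766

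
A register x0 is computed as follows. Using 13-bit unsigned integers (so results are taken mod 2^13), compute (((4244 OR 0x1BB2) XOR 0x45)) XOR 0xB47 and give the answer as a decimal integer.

4244 = 1000010010100
0x1BB2 = 1101110110010
→ OR → 1101110110110 = 7094
0x45 = 0000001000101
→ XOR → 1101111110011 = 7155
0xB47 = 0101101000111
→ XOR → 1000010110100 = 4276

4276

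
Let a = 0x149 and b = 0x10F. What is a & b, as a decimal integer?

265

0x149 = 101001001
0x10F = 100001111
AND → 100001001 = 265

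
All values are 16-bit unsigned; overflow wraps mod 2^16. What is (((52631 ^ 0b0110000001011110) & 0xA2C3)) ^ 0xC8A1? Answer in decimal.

26720

52631 = 1100110110010111
0b0110000001011110 = 0110000001011110
→ ^ → 1010110111001001 = 44489
0xA2C3 = 1010001011000011
→ & → 1010000011000001 = 41153
0xC8A1 = 1100100010100001
→ ^ → 0110100001100000 = 26720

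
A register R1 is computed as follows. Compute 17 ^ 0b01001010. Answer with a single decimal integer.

91

17 = 0010001
b = 1001010
XOR → 1011011 = 91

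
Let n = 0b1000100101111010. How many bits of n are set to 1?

8

n = 1000100101111010
Count the 1s: 1 + 1 + 1 + 1 + 1 + 1 + 1 + 1 = 8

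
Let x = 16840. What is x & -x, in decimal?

x = 100000111001000 = 16840
-x (two's complement) = …011111000111000
AND   = 000000000001000 = 8
(x & -x isolates the lowest set bit of x.)

8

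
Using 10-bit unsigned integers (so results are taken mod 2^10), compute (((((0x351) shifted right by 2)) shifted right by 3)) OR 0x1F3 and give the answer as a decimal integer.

507

0x351 = 1101010001
→ shifted right by 2 → 0011010100 = 212
→ shifted right by 3 → 0000011010 = 26
0x1F3 = 0111110011
→ OR → 0111111011 = 507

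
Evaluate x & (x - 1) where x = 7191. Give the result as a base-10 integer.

7190

x = 1110000010111 = 7191
x - 1 = 1110000010110
AND   = 1110000010110 = 7190
(x & (x - 1) clears the lowest set bit of x.)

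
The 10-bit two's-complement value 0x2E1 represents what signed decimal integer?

pattern = 1011100001 (MSB is 1 ⇒ negative)
Invert: 0100011110, add 1 → 0100011111 = 287, so the value is -287.
(Equivalently: 737 - 2^10 = 737 - 1024 = -287.)

-287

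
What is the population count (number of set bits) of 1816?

5

1816 = 11100011000
Count the 1s: 1 + 1 + 1 + 1 + 1 = 5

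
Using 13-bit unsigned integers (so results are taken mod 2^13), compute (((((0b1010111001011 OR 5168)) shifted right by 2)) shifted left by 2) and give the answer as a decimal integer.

5624

0b1010111001011 = 1010111001011
5168 = 1010000110000
→ OR → 1010111111011 = 5627
→ shifted right by 2 → 0010101111110 = 1406
→ shifted left by 2 (mod 2^13) → 1010111111000 = 5624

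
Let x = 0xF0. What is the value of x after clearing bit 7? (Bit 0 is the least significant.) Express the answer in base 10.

112

x = 00011110000
bit 7 is currently 1; clear it via x & ~(1 << 7) = x & ~128
→ 00001110000 = 112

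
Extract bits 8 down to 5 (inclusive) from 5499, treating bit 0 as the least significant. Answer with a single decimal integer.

11

v = 1010101111011
Shift right by 5: 10101011
Mask low 4 bits: 1011 = 11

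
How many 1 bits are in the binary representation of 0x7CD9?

0x7CD9 = 111110011011001
Count the 1s: 1 + 1 + 1 + 1 + 1 + 1 + 1 + 1 + 1 + 1 = 10

10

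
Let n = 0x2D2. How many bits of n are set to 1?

0x2D2 = 1011010010
Count the 1s: 1 + 1 + 1 + 1 + 1 = 5

5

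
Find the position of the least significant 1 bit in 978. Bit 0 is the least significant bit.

978 = 1111010010
Trailing zeros: 1, so the lowest set bit is bit 1 (value 2).

1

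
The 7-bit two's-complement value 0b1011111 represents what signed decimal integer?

pattern = 1011111 (MSB is 1 ⇒ negative)
Invert: 0100000, add 1 → 0100001 = 33, so the value is -33.
(Equivalently: 95 - 2^7 = 95 - 128 = -33.)

-33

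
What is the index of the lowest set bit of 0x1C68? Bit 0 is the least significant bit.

3

0x1C68 = 1110001101000
Trailing zeros: 3, so the lowest set bit is bit 3 (value 8).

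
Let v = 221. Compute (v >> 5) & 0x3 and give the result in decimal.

v = 011011101
Shift right by 5: 0110
Mask low 2 bits: 10 = 2

2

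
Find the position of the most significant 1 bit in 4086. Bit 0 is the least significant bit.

11

4086 = 111111110110
The topmost 1 is at position 11 (since 2^11 = 2048 ≤ 4086 < 4096).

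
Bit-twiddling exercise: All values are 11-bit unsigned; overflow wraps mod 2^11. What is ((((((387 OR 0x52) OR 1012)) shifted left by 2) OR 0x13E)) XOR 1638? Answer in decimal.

387 = 00110000011
0x52 = 00001010010
→ OR → 00111010011 = 467
1012 = 01111110100
→ OR → 01111110111 = 1015
→ shifted left by 2 (mod 2^11) → 11111011100 = 2012
0x13E = 00100111110
→ OR → 11111111110 = 2046
1638 = 11001100110
→ XOR → 00110011000 = 408

408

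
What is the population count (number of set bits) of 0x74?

4

0x74 = 1110100
Count the 1s: 1 + 1 + 1 + 1 = 4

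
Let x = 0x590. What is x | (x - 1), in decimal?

x = 10110010000 = 1424
x - 1 = 10110001111
OR    = 10110011111 = 1439
(x | (x - 1) sets all bits below the lowest set bit.)

1439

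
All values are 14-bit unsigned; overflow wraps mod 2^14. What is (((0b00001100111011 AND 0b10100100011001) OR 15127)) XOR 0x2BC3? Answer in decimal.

4316

0b00001100111011 = 00001100111011
0b10100100011001 = 10100100011001
→ AND → 00000100011001 = 281
15127 = 11101100010111
→ OR → 11101100011111 = 15135
0x2BC3 = 10101111000011
→ XOR → 01000011011100 = 4316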